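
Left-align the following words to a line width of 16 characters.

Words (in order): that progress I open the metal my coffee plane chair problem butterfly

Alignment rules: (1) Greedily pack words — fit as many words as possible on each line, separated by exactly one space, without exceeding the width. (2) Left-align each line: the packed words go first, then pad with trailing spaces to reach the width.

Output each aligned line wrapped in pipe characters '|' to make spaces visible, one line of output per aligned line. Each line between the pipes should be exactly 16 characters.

Answer: |that progress I |
|open the metal  |
|my coffee plane |
|chair problem   |
|butterfly       |

Derivation:
Line 1: ['that', 'progress', 'I'] (min_width=15, slack=1)
Line 2: ['open', 'the', 'metal'] (min_width=14, slack=2)
Line 3: ['my', 'coffee', 'plane'] (min_width=15, slack=1)
Line 4: ['chair', 'problem'] (min_width=13, slack=3)
Line 5: ['butterfly'] (min_width=9, slack=7)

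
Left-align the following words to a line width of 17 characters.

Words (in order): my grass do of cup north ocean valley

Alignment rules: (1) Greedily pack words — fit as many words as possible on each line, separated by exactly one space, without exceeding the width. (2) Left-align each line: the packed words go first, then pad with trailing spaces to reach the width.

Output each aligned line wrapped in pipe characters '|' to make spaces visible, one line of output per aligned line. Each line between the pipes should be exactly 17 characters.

Line 1: ['my', 'grass', 'do', 'of'] (min_width=14, slack=3)
Line 2: ['cup', 'north', 'ocean'] (min_width=15, slack=2)
Line 3: ['valley'] (min_width=6, slack=11)

Answer: |my grass do of   |
|cup north ocean  |
|valley           |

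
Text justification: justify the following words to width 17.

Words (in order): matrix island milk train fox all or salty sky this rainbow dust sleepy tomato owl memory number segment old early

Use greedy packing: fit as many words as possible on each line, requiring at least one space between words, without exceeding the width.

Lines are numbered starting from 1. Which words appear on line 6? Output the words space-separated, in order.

Line 1: ['matrix', 'island'] (min_width=13, slack=4)
Line 2: ['milk', 'train', 'fox'] (min_width=14, slack=3)
Line 3: ['all', 'or', 'salty', 'sky'] (min_width=16, slack=1)
Line 4: ['this', 'rainbow', 'dust'] (min_width=17, slack=0)
Line 5: ['sleepy', 'tomato', 'owl'] (min_width=17, slack=0)
Line 6: ['memory', 'number'] (min_width=13, slack=4)
Line 7: ['segment', 'old', 'early'] (min_width=17, slack=0)

Answer: memory number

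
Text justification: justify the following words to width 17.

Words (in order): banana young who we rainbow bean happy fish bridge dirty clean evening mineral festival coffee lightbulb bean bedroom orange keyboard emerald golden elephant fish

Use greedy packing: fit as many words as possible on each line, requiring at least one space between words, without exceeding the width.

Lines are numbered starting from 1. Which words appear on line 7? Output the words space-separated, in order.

Line 1: ['banana', 'young', 'who'] (min_width=16, slack=1)
Line 2: ['we', 'rainbow', 'bean'] (min_width=15, slack=2)
Line 3: ['happy', 'fish', 'bridge'] (min_width=17, slack=0)
Line 4: ['dirty', 'clean'] (min_width=11, slack=6)
Line 5: ['evening', 'mineral'] (min_width=15, slack=2)
Line 6: ['festival', 'coffee'] (min_width=15, slack=2)
Line 7: ['lightbulb', 'bean'] (min_width=14, slack=3)
Line 8: ['bedroom', 'orange'] (min_width=14, slack=3)
Line 9: ['keyboard', 'emerald'] (min_width=16, slack=1)
Line 10: ['golden', 'elephant'] (min_width=15, slack=2)
Line 11: ['fish'] (min_width=4, slack=13)

Answer: lightbulb bean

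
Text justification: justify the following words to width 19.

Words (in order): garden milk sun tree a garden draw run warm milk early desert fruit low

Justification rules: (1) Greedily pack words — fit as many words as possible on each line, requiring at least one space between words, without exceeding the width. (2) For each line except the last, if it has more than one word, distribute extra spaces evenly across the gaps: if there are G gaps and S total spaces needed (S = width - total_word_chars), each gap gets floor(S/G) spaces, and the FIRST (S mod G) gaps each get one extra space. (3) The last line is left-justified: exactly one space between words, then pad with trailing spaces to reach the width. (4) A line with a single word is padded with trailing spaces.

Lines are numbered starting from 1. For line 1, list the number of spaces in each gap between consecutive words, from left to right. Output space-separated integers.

Line 1: ['garden', 'milk', 'sun'] (min_width=15, slack=4)
Line 2: ['tree', 'a', 'garden', 'draw'] (min_width=18, slack=1)
Line 3: ['run', 'warm', 'milk', 'early'] (min_width=19, slack=0)
Line 4: ['desert', 'fruit', 'low'] (min_width=16, slack=3)

Answer: 3 3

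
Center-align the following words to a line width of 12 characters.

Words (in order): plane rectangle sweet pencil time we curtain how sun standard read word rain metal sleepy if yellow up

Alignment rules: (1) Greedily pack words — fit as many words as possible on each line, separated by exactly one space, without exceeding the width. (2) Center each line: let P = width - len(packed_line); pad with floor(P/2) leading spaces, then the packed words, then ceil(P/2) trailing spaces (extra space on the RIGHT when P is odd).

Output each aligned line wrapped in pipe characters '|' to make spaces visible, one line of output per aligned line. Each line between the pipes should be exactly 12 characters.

Line 1: ['plane'] (min_width=5, slack=7)
Line 2: ['rectangle'] (min_width=9, slack=3)
Line 3: ['sweet', 'pencil'] (min_width=12, slack=0)
Line 4: ['time', 'we'] (min_width=7, slack=5)
Line 5: ['curtain', 'how'] (min_width=11, slack=1)
Line 6: ['sun', 'standard'] (min_width=12, slack=0)
Line 7: ['read', 'word'] (min_width=9, slack=3)
Line 8: ['rain', 'metal'] (min_width=10, slack=2)
Line 9: ['sleepy', 'if'] (min_width=9, slack=3)
Line 10: ['yellow', 'up'] (min_width=9, slack=3)

Answer: |   plane    |
| rectangle  |
|sweet pencil|
|  time we   |
|curtain how |
|sun standard|
| read word  |
| rain metal |
| sleepy if  |
| yellow up  |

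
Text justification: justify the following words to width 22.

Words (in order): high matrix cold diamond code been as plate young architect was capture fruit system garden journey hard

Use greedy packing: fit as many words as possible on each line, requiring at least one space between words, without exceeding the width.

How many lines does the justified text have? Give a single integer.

Line 1: ['high', 'matrix', 'cold'] (min_width=16, slack=6)
Line 2: ['diamond', 'code', 'been', 'as'] (min_width=20, slack=2)
Line 3: ['plate', 'young', 'architect'] (min_width=21, slack=1)
Line 4: ['was', 'capture', 'fruit'] (min_width=17, slack=5)
Line 5: ['system', 'garden', 'journey'] (min_width=21, slack=1)
Line 6: ['hard'] (min_width=4, slack=18)
Total lines: 6

Answer: 6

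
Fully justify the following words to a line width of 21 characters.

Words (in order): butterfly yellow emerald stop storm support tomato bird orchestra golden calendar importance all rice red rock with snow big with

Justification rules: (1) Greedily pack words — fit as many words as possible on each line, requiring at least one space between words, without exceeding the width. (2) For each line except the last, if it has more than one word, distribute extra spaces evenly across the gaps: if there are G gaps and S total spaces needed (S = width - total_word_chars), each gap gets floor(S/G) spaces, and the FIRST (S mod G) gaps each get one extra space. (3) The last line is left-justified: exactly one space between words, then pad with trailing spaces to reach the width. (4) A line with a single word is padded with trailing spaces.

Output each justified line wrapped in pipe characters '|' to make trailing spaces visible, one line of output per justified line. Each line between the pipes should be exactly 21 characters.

Line 1: ['butterfly', 'yellow'] (min_width=16, slack=5)
Line 2: ['emerald', 'stop', 'storm'] (min_width=18, slack=3)
Line 3: ['support', 'tomato', 'bird'] (min_width=19, slack=2)
Line 4: ['orchestra', 'golden'] (min_width=16, slack=5)
Line 5: ['calendar', 'importance'] (min_width=19, slack=2)
Line 6: ['all', 'rice', 'red', 'rock'] (min_width=17, slack=4)
Line 7: ['with', 'snow', 'big', 'with'] (min_width=18, slack=3)

Answer: |butterfly      yellow|
|emerald   stop  storm|
|support  tomato  bird|
|orchestra      golden|
|calendar   importance|
|all   rice  red  rock|
|with snow big with   |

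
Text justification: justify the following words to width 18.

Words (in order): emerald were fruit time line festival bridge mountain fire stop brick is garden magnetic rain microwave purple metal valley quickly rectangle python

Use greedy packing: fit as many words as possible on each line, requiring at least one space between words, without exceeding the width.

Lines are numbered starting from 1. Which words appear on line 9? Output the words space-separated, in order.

Line 1: ['emerald', 'were', 'fruit'] (min_width=18, slack=0)
Line 2: ['time', 'line', 'festival'] (min_width=18, slack=0)
Line 3: ['bridge', 'mountain'] (min_width=15, slack=3)
Line 4: ['fire', 'stop', 'brick', 'is'] (min_width=18, slack=0)
Line 5: ['garden', 'magnetic'] (min_width=15, slack=3)
Line 6: ['rain', 'microwave'] (min_width=14, slack=4)
Line 7: ['purple', 'metal'] (min_width=12, slack=6)
Line 8: ['valley', 'quickly'] (min_width=14, slack=4)
Line 9: ['rectangle', 'python'] (min_width=16, slack=2)

Answer: rectangle python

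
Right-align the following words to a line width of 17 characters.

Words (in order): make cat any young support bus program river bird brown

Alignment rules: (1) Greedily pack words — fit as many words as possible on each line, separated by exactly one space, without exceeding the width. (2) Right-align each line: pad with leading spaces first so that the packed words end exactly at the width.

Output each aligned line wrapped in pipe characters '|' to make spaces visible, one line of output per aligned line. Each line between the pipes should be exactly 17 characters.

Answer: |     make cat any|
|young support bus|
|    program river|
|       bird brown|

Derivation:
Line 1: ['make', 'cat', 'any'] (min_width=12, slack=5)
Line 2: ['young', 'support', 'bus'] (min_width=17, slack=0)
Line 3: ['program', 'river'] (min_width=13, slack=4)
Line 4: ['bird', 'brown'] (min_width=10, slack=7)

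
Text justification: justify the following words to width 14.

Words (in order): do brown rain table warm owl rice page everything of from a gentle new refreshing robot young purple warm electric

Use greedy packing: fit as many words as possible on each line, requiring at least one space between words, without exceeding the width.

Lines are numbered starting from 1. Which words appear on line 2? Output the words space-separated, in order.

Answer: table warm owl

Derivation:
Line 1: ['do', 'brown', 'rain'] (min_width=13, slack=1)
Line 2: ['table', 'warm', 'owl'] (min_width=14, slack=0)
Line 3: ['rice', 'page'] (min_width=9, slack=5)
Line 4: ['everything', 'of'] (min_width=13, slack=1)
Line 5: ['from', 'a', 'gentle'] (min_width=13, slack=1)
Line 6: ['new', 'refreshing'] (min_width=14, slack=0)
Line 7: ['robot', 'young'] (min_width=11, slack=3)
Line 8: ['purple', 'warm'] (min_width=11, slack=3)
Line 9: ['electric'] (min_width=8, slack=6)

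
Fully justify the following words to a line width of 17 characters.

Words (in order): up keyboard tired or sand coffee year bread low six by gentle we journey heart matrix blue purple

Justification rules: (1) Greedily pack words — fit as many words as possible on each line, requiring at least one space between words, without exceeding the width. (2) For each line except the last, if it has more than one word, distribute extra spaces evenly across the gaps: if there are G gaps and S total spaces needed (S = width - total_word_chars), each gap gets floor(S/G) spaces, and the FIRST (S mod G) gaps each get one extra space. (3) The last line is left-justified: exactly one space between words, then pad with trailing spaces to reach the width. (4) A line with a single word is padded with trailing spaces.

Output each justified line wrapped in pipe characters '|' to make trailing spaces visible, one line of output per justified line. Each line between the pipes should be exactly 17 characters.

Answer: |up keyboard tired|
|or   sand  coffee|
|year   bread  low|
|six  by gentle we|
|journey     heart|
|matrix       blue|
|purple           |

Derivation:
Line 1: ['up', 'keyboard', 'tired'] (min_width=17, slack=0)
Line 2: ['or', 'sand', 'coffee'] (min_width=14, slack=3)
Line 3: ['year', 'bread', 'low'] (min_width=14, slack=3)
Line 4: ['six', 'by', 'gentle', 'we'] (min_width=16, slack=1)
Line 5: ['journey', 'heart'] (min_width=13, slack=4)
Line 6: ['matrix', 'blue'] (min_width=11, slack=6)
Line 7: ['purple'] (min_width=6, slack=11)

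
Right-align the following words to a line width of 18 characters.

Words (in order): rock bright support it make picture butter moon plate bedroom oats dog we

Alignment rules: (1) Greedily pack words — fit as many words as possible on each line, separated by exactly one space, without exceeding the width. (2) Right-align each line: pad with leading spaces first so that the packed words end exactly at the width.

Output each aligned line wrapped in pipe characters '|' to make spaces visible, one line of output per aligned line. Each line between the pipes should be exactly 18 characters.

Line 1: ['rock', 'bright'] (min_width=11, slack=7)
Line 2: ['support', 'it', 'make'] (min_width=15, slack=3)
Line 3: ['picture', 'butter'] (min_width=14, slack=4)
Line 4: ['moon', 'plate', 'bedroom'] (min_width=18, slack=0)
Line 5: ['oats', 'dog', 'we'] (min_width=11, slack=7)

Answer: |       rock bright|
|   support it make|
|    picture butter|
|moon plate bedroom|
|       oats dog we|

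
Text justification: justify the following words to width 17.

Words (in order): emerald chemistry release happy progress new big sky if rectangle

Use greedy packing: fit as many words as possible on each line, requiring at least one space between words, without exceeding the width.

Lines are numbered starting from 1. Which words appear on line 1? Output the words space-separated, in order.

Line 1: ['emerald', 'chemistry'] (min_width=17, slack=0)
Line 2: ['release', 'happy'] (min_width=13, slack=4)
Line 3: ['progress', 'new', 'big'] (min_width=16, slack=1)
Line 4: ['sky', 'if', 'rectangle'] (min_width=16, slack=1)

Answer: emerald chemistry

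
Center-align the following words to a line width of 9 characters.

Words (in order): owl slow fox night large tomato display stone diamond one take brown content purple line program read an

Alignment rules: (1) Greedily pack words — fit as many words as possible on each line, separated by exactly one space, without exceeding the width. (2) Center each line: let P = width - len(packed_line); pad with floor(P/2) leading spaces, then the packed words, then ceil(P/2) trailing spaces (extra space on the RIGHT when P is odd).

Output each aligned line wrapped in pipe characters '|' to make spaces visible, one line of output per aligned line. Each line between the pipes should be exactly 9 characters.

Answer: |owl slow |
|fox night|
|  large  |
| tomato  |
| display |
|  stone  |
| diamond |
|one take |
|  brown  |
| content |
| purple  |
|  line   |
| program |
| read an |

Derivation:
Line 1: ['owl', 'slow'] (min_width=8, slack=1)
Line 2: ['fox', 'night'] (min_width=9, slack=0)
Line 3: ['large'] (min_width=5, slack=4)
Line 4: ['tomato'] (min_width=6, slack=3)
Line 5: ['display'] (min_width=7, slack=2)
Line 6: ['stone'] (min_width=5, slack=4)
Line 7: ['diamond'] (min_width=7, slack=2)
Line 8: ['one', 'take'] (min_width=8, slack=1)
Line 9: ['brown'] (min_width=5, slack=4)
Line 10: ['content'] (min_width=7, slack=2)
Line 11: ['purple'] (min_width=6, slack=3)
Line 12: ['line'] (min_width=4, slack=5)
Line 13: ['program'] (min_width=7, slack=2)
Line 14: ['read', 'an'] (min_width=7, slack=2)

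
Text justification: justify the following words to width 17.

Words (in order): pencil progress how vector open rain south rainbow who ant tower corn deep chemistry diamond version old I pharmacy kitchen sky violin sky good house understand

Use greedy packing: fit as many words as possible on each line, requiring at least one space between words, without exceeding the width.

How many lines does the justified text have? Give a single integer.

Answer: 11

Derivation:
Line 1: ['pencil', 'progress'] (min_width=15, slack=2)
Line 2: ['how', 'vector', 'open'] (min_width=15, slack=2)
Line 3: ['rain', 'south'] (min_width=10, slack=7)
Line 4: ['rainbow', 'who', 'ant'] (min_width=15, slack=2)
Line 5: ['tower', 'corn', 'deep'] (min_width=15, slack=2)
Line 6: ['chemistry', 'diamond'] (min_width=17, slack=0)
Line 7: ['version', 'old', 'I'] (min_width=13, slack=4)
Line 8: ['pharmacy', 'kitchen'] (min_width=16, slack=1)
Line 9: ['sky', 'violin', 'sky'] (min_width=14, slack=3)
Line 10: ['good', 'house'] (min_width=10, slack=7)
Line 11: ['understand'] (min_width=10, slack=7)
Total lines: 11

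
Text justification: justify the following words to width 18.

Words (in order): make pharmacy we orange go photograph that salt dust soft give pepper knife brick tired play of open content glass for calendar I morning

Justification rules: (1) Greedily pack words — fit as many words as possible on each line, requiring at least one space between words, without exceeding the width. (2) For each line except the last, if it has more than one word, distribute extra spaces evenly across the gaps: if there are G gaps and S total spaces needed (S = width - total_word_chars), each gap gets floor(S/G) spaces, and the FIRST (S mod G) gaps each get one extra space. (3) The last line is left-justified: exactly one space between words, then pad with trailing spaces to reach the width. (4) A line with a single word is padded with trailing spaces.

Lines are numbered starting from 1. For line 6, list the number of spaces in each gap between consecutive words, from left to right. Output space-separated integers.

Line 1: ['make', 'pharmacy', 'we'] (min_width=16, slack=2)
Line 2: ['orange', 'go'] (min_width=9, slack=9)
Line 3: ['photograph', 'that'] (min_width=15, slack=3)
Line 4: ['salt', 'dust', 'soft'] (min_width=14, slack=4)
Line 5: ['give', 'pepper', 'knife'] (min_width=17, slack=1)
Line 6: ['brick', 'tired', 'play'] (min_width=16, slack=2)
Line 7: ['of', 'open', 'content'] (min_width=15, slack=3)
Line 8: ['glass', 'for', 'calendar'] (min_width=18, slack=0)
Line 9: ['I', 'morning'] (min_width=9, slack=9)

Answer: 2 2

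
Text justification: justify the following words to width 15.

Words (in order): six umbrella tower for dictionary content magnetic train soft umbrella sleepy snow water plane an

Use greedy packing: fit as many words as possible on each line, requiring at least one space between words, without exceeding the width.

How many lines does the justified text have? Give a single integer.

Line 1: ['six', 'umbrella'] (min_width=12, slack=3)
Line 2: ['tower', 'for'] (min_width=9, slack=6)
Line 3: ['dictionary'] (min_width=10, slack=5)
Line 4: ['content'] (min_width=7, slack=8)
Line 5: ['magnetic', 'train'] (min_width=14, slack=1)
Line 6: ['soft', 'umbrella'] (min_width=13, slack=2)
Line 7: ['sleepy', 'snow'] (min_width=11, slack=4)
Line 8: ['water', 'plane', 'an'] (min_width=14, slack=1)
Total lines: 8

Answer: 8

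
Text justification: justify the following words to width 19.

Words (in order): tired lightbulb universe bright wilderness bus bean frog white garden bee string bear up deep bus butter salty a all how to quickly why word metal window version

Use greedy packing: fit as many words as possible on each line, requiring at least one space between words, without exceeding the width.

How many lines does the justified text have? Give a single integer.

Line 1: ['tired', 'lightbulb'] (min_width=15, slack=4)
Line 2: ['universe', 'bright'] (min_width=15, slack=4)
Line 3: ['wilderness', 'bus', 'bean'] (min_width=19, slack=0)
Line 4: ['frog', 'white', 'garden'] (min_width=17, slack=2)
Line 5: ['bee', 'string', 'bear', 'up'] (min_width=18, slack=1)
Line 6: ['deep', 'bus', 'butter'] (min_width=15, slack=4)
Line 7: ['salty', 'a', 'all', 'how', 'to'] (min_width=18, slack=1)
Line 8: ['quickly', 'why', 'word'] (min_width=16, slack=3)
Line 9: ['metal', 'window'] (min_width=12, slack=7)
Line 10: ['version'] (min_width=7, slack=12)
Total lines: 10

Answer: 10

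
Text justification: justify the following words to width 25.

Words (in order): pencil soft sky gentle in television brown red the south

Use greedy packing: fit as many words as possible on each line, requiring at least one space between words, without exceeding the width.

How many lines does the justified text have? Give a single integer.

Line 1: ['pencil', 'soft', 'sky', 'gentle', 'in'] (min_width=25, slack=0)
Line 2: ['television', 'brown', 'red', 'the'] (min_width=24, slack=1)
Line 3: ['south'] (min_width=5, slack=20)
Total lines: 3

Answer: 3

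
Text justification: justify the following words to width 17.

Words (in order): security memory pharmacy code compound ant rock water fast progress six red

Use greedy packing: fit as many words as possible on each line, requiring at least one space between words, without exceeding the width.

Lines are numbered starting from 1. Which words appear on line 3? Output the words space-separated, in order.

Line 1: ['security', 'memory'] (min_width=15, slack=2)
Line 2: ['pharmacy', 'code'] (min_width=13, slack=4)
Line 3: ['compound', 'ant', 'rock'] (min_width=17, slack=0)
Line 4: ['water', 'fast'] (min_width=10, slack=7)
Line 5: ['progress', 'six', 'red'] (min_width=16, slack=1)

Answer: compound ant rock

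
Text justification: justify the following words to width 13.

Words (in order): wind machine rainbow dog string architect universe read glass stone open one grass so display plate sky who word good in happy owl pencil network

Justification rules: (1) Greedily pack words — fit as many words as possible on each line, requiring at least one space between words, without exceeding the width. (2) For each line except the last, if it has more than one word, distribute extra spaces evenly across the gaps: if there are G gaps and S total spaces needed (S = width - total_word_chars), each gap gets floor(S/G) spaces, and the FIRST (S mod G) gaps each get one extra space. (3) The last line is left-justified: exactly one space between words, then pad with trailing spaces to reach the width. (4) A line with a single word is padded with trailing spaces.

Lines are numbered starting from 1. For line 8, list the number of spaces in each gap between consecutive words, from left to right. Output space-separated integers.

Answer: 6

Derivation:
Line 1: ['wind', 'machine'] (min_width=12, slack=1)
Line 2: ['rainbow', 'dog'] (min_width=11, slack=2)
Line 3: ['string'] (min_width=6, slack=7)
Line 4: ['architect'] (min_width=9, slack=4)
Line 5: ['universe', 'read'] (min_width=13, slack=0)
Line 6: ['glass', 'stone'] (min_width=11, slack=2)
Line 7: ['open', 'one'] (min_width=8, slack=5)
Line 8: ['grass', 'so'] (min_width=8, slack=5)
Line 9: ['display', 'plate'] (min_width=13, slack=0)
Line 10: ['sky', 'who', 'word'] (min_width=12, slack=1)
Line 11: ['good', 'in', 'happy'] (min_width=13, slack=0)
Line 12: ['owl', 'pencil'] (min_width=10, slack=3)
Line 13: ['network'] (min_width=7, slack=6)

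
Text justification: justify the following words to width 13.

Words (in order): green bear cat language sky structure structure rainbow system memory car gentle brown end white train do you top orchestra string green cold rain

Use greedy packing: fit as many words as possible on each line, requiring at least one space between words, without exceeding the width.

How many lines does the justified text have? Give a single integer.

Answer: 13

Derivation:
Line 1: ['green', 'bear'] (min_width=10, slack=3)
Line 2: ['cat', 'language'] (min_width=12, slack=1)
Line 3: ['sky', 'structure'] (min_width=13, slack=0)
Line 4: ['structure'] (min_width=9, slack=4)
Line 5: ['rainbow'] (min_width=7, slack=6)
Line 6: ['system', 'memory'] (min_width=13, slack=0)
Line 7: ['car', 'gentle'] (min_width=10, slack=3)
Line 8: ['brown', 'end'] (min_width=9, slack=4)
Line 9: ['white', 'train'] (min_width=11, slack=2)
Line 10: ['do', 'you', 'top'] (min_width=10, slack=3)
Line 11: ['orchestra'] (min_width=9, slack=4)
Line 12: ['string', 'green'] (min_width=12, slack=1)
Line 13: ['cold', 'rain'] (min_width=9, slack=4)
Total lines: 13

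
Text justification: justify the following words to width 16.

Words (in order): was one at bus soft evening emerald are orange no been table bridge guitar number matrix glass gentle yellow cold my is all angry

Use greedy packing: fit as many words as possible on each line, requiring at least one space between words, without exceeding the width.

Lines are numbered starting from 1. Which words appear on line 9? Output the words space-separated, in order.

Line 1: ['was', 'one', 'at', 'bus'] (min_width=14, slack=2)
Line 2: ['soft', 'evening'] (min_width=12, slack=4)
Line 3: ['emerald', 'are'] (min_width=11, slack=5)
Line 4: ['orange', 'no', 'been'] (min_width=14, slack=2)
Line 5: ['table', 'bridge'] (min_width=12, slack=4)
Line 6: ['guitar', 'number'] (min_width=13, slack=3)
Line 7: ['matrix', 'glass'] (min_width=12, slack=4)
Line 8: ['gentle', 'yellow'] (min_width=13, slack=3)
Line 9: ['cold', 'my', 'is', 'all'] (min_width=14, slack=2)
Line 10: ['angry'] (min_width=5, slack=11)

Answer: cold my is all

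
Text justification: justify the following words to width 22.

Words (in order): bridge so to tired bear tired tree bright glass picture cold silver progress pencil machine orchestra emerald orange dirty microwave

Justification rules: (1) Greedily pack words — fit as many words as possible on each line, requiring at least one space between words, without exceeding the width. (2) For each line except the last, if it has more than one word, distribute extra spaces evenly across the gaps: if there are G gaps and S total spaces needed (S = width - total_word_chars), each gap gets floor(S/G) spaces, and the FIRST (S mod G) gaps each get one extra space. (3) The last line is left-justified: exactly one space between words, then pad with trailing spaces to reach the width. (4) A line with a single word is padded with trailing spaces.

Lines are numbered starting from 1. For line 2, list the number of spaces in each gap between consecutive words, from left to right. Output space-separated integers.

Answer: 1 1 1

Derivation:
Line 1: ['bridge', 'so', 'to', 'tired'] (min_width=18, slack=4)
Line 2: ['bear', 'tired', 'tree', 'bright'] (min_width=22, slack=0)
Line 3: ['glass', 'picture', 'cold'] (min_width=18, slack=4)
Line 4: ['silver', 'progress', 'pencil'] (min_width=22, slack=0)
Line 5: ['machine', 'orchestra'] (min_width=17, slack=5)
Line 6: ['emerald', 'orange', 'dirty'] (min_width=20, slack=2)
Line 7: ['microwave'] (min_width=9, slack=13)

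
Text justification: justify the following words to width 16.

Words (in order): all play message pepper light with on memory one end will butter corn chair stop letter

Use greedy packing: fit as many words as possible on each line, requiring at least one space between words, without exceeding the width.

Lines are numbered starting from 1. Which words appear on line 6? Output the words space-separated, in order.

Answer: chair stop

Derivation:
Line 1: ['all', 'play', 'message'] (min_width=16, slack=0)
Line 2: ['pepper', 'light'] (min_width=12, slack=4)
Line 3: ['with', 'on', 'memory'] (min_width=14, slack=2)
Line 4: ['one', 'end', 'will'] (min_width=12, slack=4)
Line 5: ['butter', 'corn'] (min_width=11, slack=5)
Line 6: ['chair', 'stop'] (min_width=10, slack=6)
Line 7: ['letter'] (min_width=6, slack=10)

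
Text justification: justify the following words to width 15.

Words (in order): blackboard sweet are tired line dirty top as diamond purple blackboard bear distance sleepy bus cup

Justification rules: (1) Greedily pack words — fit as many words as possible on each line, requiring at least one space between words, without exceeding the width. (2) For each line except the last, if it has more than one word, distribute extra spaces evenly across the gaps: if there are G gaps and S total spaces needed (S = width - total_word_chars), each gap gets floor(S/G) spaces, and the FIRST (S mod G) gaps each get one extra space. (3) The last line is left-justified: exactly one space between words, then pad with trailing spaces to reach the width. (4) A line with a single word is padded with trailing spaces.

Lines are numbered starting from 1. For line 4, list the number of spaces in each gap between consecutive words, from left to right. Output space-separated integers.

Answer: 6

Derivation:
Line 1: ['blackboard'] (min_width=10, slack=5)
Line 2: ['sweet', 'are', 'tired'] (min_width=15, slack=0)
Line 3: ['line', 'dirty', 'top'] (min_width=14, slack=1)
Line 4: ['as', 'diamond'] (min_width=10, slack=5)
Line 5: ['purple'] (min_width=6, slack=9)
Line 6: ['blackboard', 'bear'] (min_width=15, slack=0)
Line 7: ['distance', 'sleepy'] (min_width=15, slack=0)
Line 8: ['bus', 'cup'] (min_width=7, slack=8)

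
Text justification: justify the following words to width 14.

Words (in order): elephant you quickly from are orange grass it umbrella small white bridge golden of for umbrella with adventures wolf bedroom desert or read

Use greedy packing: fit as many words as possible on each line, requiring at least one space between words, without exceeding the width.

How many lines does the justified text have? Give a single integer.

Line 1: ['elephant', 'you'] (min_width=12, slack=2)
Line 2: ['quickly', 'from'] (min_width=12, slack=2)
Line 3: ['are', 'orange'] (min_width=10, slack=4)
Line 4: ['grass', 'it'] (min_width=8, slack=6)
Line 5: ['umbrella', 'small'] (min_width=14, slack=0)
Line 6: ['white', 'bridge'] (min_width=12, slack=2)
Line 7: ['golden', 'of', 'for'] (min_width=13, slack=1)
Line 8: ['umbrella', 'with'] (min_width=13, slack=1)
Line 9: ['adventures'] (min_width=10, slack=4)
Line 10: ['wolf', 'bedroom'] (min_width=12, slack=2)
Line 11: ['desert', 'or', 'read'] (min_width=14, slack=0)
Total lines: 11

Answer: 11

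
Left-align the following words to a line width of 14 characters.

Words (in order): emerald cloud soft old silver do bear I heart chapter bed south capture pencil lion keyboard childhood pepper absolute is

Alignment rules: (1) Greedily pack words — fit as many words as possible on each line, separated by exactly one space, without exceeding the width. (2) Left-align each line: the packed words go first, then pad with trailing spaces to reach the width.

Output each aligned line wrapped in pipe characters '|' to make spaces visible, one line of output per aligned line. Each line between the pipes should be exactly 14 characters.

Answer: |emerald cloud |
|soft old      |
|silver do bear|
|I heart       |
|chapter bed   |
|south capture |
|pencil lion   |
|keyboard      |
|childhood     |
|pepper        |
|absolute is   |

Derivation:
Line 1: ['emerald', 'cloud'] (min_width=13, slack=1)
Line 2: ['soft', 'old'] (min_width=8, slack=6)
Line 3: ['silver', 'do', 'bear'] (min_width=14, slack=0)
Line 4: ['I', 'heart'] (min_width=7, slack=7)
Line 5: ['chapter', 'bed'] (min_width=11, slack=3)
Line 6: ['south', 'capture'] (min_width=13, slack=1)
Line 7: ['pencil', 'lion'] (min_width=11, slack=3)
Line 8: ['keyboard'] (min_width=8, slack=6)
Line 9: ['childhood'] (min_width=9, slack=5)
Line 10: ['pepper'] (min_width=6, slack=8)
Line 11: ['absolute', 'is'] (min_width=11, slack=3)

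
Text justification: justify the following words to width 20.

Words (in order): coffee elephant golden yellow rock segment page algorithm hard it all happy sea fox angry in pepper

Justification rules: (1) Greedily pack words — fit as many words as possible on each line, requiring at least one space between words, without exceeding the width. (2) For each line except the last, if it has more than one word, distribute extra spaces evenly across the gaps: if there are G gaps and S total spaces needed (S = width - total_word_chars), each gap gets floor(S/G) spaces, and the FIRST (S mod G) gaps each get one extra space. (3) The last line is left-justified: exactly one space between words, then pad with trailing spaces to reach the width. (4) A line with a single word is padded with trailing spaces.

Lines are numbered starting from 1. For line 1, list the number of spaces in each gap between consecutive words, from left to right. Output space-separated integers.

Answer: 6

Derivation:
Line 1: ['coffee', 'elephant'] (min_width=15, slack=5)
Line 2: ['golden', 'yellow', 'rock'] (min_width=18, slack=2)
Line 3: ['segment', 'page'] (min_width=12, slack=8)
Line 4: ['algorithm', 'hard', 'it'] (min_width=17, slack=3)
Line 5: ['all', 'happy', 'sea', 'fox'] (min_width=17, slack=3)
Line 6: ['angry', 'in', 'pepper'] (min_width=15, slack=5)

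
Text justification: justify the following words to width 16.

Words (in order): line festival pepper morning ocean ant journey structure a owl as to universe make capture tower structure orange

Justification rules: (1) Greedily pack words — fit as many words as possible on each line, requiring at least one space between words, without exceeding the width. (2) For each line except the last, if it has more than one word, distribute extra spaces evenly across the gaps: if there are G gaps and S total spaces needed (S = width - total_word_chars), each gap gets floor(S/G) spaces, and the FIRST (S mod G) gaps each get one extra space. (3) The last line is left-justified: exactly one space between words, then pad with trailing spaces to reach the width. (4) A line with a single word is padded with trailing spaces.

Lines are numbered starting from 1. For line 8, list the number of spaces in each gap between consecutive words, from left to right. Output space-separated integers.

Line 1: ['line', 'festival'] (min_width=13, slack=3)
Line 2: ['pepper', 'morning'] (min_width=14, slack=2)
Line 3: ['ocean', 'ant'] (min_width=9, slack=7)
Line 4: ['journey'] (min_width=7, slack=9)
Line 5: ['structure', 'a', 'owl'] (min_width=15, slack=1)
Line 6: ['as', 'to', 'universe'] (min_width=14, slack=2)
Line 7: ['make', 'capture'] (min_width=12, slack=4)
Line 8: ['tower', 'structure'] (min_width=15, slack=1)
Line 9: ['orange'] (min_width=6, slack=10)

Answer: 2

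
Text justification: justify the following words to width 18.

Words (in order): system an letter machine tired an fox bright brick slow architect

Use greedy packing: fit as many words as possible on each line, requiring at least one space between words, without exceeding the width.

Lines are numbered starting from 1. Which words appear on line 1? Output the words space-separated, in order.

Line 1: ['system', 'an', 'letter'] (min_width=16, slack=2)
Line 2: ['machine', 'tired', 'an'] (min_width=16, slack=2)
Line 3: ['fox', 'bright', 'brick'] (min_width=16, slack=2)
Line 4: ['slow', 'architect'] (min_width=14, slack=4)

Answer: system an letter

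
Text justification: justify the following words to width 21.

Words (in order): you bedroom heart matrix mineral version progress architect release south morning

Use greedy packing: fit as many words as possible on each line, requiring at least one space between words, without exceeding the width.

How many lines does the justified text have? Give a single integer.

Answer: 5

Derivation:
Line 1: ['you', 'bedroom', 'heart'] (min_width=17, slack=4)
Line 2: ['matrix', 'mineral'] (min_width=14, slack=7)
Line 3: ['version', 'progress'] (min_width=16, slack=5)
Line 4: ['architect', 'release'] (min_width=17, slack=4)
Line 5: ['south', 'morning'] (min_width=13, slack=8)
Total lines: 5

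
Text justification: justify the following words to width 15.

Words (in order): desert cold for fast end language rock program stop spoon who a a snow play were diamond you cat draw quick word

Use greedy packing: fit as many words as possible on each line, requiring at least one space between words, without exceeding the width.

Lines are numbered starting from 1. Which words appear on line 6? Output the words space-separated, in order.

Line 1: ['desert', 'cold', 'for'] (min_width=15, slack=0)
Line 2: ['fast', 'end'] (min_width=8, slack=7)
Line 3: ['language', 'rock'] (min_width=13, slack=2)
Line 4: ['program', 'stop'] (min_width=12, slack=3)
Line 5: ['spoon', 'who', 'a', 'a'] (min_width=13, slack=2)
Line 6: ['snow', 'play', 'were'] (min_width=14, slack=1)
Line 7: ['diamond', 'you', 'cat'] (min_width=15, slack=0)
Line 8: ['draw', 'quick', 'word'] (min_width=15, slack=0)

Answer: snow play were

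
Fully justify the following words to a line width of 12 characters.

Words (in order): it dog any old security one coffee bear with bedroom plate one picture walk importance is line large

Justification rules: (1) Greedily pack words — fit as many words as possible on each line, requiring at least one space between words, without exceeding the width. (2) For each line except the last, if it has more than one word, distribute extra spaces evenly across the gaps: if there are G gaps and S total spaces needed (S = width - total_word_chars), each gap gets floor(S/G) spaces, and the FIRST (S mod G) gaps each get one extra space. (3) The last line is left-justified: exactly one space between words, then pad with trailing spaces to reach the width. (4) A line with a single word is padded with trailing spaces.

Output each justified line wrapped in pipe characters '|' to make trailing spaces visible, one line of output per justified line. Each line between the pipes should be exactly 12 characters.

Line 1: ['it', 'dog', 'any'] (min_width=10, slack=2)
Line 2: ['old', 'security'] (min_width=12, slack=0)
Line 3: ['one', 'coffee'] (min_width=10, slack=2)
Line 4: ['bear', 'with'] (min_width=9, slack=3)
Line 5: ['bedroom'] (min_width=7, slack=5)
Line 6: ['plate', 'one'] (min_width=9, slack=3)
Line 7: ['picture', 'walk'] (min_width=12, slack=0)
Line 8: ['importance'] (min_width=10, slack=2)
Line 9: ['is', 'line'] (min_width=7, slack=5)
Line 10: ['large'] (min_width=5, slack=7)

Answer: |it  dog  any|
|old security|
|one   coffee|
|bear    with|
|bedroom     |
|plate    one|
|picture walk|
|importance  |
|is      line|
|large       |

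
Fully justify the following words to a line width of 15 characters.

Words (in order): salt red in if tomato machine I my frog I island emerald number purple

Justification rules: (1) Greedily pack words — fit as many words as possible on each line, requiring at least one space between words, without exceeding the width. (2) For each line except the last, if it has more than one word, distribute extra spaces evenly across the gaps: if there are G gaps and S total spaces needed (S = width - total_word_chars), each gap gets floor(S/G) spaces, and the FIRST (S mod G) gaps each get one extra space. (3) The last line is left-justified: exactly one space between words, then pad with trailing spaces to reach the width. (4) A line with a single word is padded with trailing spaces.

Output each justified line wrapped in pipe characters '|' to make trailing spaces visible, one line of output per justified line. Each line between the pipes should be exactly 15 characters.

Answer: |salt  red in if|
|tomato  machine|
|I   my  frog  I|
|island  emerald|
|number purple  |

Derivation:
Line 1: ['salt', 'red', 'in', 'if'] (min_width=14, slack=1)
Line 2: ['tomato', 'machine'] (min_width=14, slack=1)
Line 3: ['I', 'my', 'frog', 'I'] (min_width=11, slack=4)
Line 4: ['island', 'emerald'] (min_width=14, slack=1)
Line 5: ['number', 'purple'] (min_width=13, slack=2)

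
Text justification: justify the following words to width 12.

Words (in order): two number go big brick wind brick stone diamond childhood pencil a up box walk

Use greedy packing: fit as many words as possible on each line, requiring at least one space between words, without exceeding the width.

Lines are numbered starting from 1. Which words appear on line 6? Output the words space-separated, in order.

Answer: childhood

Derivation:
Line 1: ['two', 'number'] (min_width=10, slack=2)
Line 2: ['go', 'big', 'brick'] (min_width=12, slack=0)
Line 3: ['wind', 'brick'] (min_width=10, slack=2)
Line 4: ['stone'] (min_width=5, slack=7)
Line 5: ['diamond'] (min_width=7, slack=5)
Line 6: ['childhood'] (min_width=9, slack=3)
Line 7: ['pencil', 'a', 'up'] (min_width=11, slack=1)
Line 8: ['box', 'walk'] (min_width=8, slack=4)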